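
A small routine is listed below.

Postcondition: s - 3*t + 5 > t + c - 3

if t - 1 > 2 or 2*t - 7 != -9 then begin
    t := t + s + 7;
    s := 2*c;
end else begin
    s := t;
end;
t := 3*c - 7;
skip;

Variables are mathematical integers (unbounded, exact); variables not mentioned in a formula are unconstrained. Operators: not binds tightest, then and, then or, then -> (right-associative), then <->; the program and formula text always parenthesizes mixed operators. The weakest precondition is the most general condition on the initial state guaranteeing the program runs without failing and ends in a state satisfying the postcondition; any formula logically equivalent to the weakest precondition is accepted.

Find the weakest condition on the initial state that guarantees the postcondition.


Working backward. After the program, the postcondition s - 3*t + 5 > t + c - 3 must hold; in canonical form it is s > c + 4*t - 8.
Before skip: s > c + 4*t - 8
Before t := 3*c - 7: s > 13*c - 36
Then branch requires 11*c < 36; else branch requires t > 13*c - 36.
Before the if: ((t > 3 or 2*t != -2) -> 11*c < 36) and ((not (t > 3 or 2*t != -2)) -> t > 13*c - 36)
Answer: WP = ((t > 3 or 2*t != -2) -> 11*c < 36) and ((not (t > 3 or 2*t != -2)) -> t > 13*c - 36)


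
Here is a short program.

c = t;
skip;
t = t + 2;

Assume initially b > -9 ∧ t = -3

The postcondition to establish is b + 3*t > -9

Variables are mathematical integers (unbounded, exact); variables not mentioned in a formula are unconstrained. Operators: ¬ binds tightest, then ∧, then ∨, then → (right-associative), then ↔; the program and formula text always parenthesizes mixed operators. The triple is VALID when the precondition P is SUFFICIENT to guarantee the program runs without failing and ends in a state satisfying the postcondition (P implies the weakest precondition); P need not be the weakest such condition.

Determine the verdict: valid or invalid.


Working backward. After the program, b + 3*t > -9 must hold.
Before t := t + 2: b + 3*t > -15
Before skip: b + 3*t > -15
Before c := t: b + 3*t > -15
The weakest precondition is b + 3*t > -15.
Check whether b > -9 ∧ t = -3 implies it.
Countermodel: at the initial state b = -8, t = -3, the precondition holds but the weakest precondition fails.
Answer: invalid


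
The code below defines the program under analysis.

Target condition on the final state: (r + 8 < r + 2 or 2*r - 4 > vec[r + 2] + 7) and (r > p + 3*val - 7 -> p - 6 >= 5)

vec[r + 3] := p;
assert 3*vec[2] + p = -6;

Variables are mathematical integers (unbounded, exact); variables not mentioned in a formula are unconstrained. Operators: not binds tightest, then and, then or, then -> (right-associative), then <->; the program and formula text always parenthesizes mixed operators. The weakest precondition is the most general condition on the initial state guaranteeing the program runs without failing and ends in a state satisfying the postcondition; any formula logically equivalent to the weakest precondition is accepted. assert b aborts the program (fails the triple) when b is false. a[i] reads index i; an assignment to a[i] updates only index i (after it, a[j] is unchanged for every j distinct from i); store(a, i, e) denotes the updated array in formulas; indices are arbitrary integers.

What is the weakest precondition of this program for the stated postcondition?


Working backward. After the program, the postcondition (r + 8 < r + 2 or 2*r - 4 > vec[r + 2] + 7) and (r > p + 3*val - 7 -> p - 6 >= 5) must hold; in canonical form it is 2*r > vec[r + 2] + 11 and (r > p + 3*val - 7 -> p >= 11).
Before assert 3*vec[2] + p = -6: 3*vec[2] + p = -6 and 2*r > vec[r + 2] + 11 and (r > p + 3*val - 7 -> p >= 11)
Before vec[r + 3] := p: 3*store(vec, r + 3, p)[2] + p = -6 and 2*r > store(vec, r + 3, p)[r + 2] + 11 and (r > p + 3*val - 7 -> p >= 11)
Answer: WP = 3*store(vec, r + 3, p)[2] + p = -6 and 2*r > store(vec, r + 3, p)[r + 2] + 11 and (r > p + 3*val - 7 -> p >= 11)


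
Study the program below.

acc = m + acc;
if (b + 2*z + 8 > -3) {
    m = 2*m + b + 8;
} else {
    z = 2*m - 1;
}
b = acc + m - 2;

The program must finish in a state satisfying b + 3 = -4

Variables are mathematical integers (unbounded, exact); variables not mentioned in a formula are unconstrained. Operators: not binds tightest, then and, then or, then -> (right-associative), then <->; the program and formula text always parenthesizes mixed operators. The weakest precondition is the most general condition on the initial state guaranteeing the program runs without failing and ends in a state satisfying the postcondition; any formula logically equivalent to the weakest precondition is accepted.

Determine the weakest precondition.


Working backward. After the program, the postcondition b + 3 = -4 must hold; in canonical form it is b = -7.
Before b := acc + m - 2: acc + m = -5
Then branch requires acc + b + 2*m = -13; else branch requires acc + m = -5.
Before the if: (b + 2*z > -11 -> acc + b + 2*m = -13) and ((not (b + 2*z > -11)) -> acc + m = -5)
Before acc := m + acc: (b + 2*z > -11 -> acc + b + 3*m = -13) and ((not (b + 2*z > -11)) -> acc + 2*m = -5)
Answer: WP = (b + 2*z > -11 -> acc + b + 3*m = -13) and ((not (b + 2*z > -11)) -> acc + 2*m = -5)


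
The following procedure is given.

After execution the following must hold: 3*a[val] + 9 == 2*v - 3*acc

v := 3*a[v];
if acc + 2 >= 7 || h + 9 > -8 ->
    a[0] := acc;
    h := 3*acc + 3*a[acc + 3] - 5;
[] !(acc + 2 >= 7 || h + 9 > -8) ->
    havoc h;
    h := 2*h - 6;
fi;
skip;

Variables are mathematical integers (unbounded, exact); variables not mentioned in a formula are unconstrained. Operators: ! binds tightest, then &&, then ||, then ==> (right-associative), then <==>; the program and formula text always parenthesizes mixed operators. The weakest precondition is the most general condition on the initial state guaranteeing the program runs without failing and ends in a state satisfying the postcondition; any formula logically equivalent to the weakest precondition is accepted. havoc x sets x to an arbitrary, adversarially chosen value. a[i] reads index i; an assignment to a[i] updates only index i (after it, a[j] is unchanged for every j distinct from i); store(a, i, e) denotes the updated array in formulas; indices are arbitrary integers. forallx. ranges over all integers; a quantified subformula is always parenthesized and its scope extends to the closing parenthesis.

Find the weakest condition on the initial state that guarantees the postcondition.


Working backward. After the program, the postcondition 3*a[val] + 9 == 2*v - 3*acc must hold; in canonical form it is 3*a[val] + 3*acc == 2*v - 9.
Before skip: 3*a[val] + 3*acc == 2*v - 9
Then branch requires 3*store(a, 0, acc)[val] + 3*acc == 2*v - 9; else branch requires 3*a[val] + 3*acc == 2*v - 9.
Before the if: ((acc >= 5 || h > -17) ==> 3*store(a, 0, acc)[val] + 3*acc == 2*v - 9) && ((!(acc >= 5 || h > -17)) ==> 3*a[val] + 3*acc == 2*v - 9)
Before v := 3*a[v]: ((acc >= 5 || h > -17) ==> 3*store(a, 0, acc)[val] + 3*acc == 6*a[v] - 9) && ((!(acc >= 5 || h > -17)) ==> 3*a[val] + 3*acc == 6*a[v] - 9)
Answer: WP = ((acc >= 5 || h > -17) ==> 3*store(a, 0, acc)[val] + 3*acc == 6*a[v] - 9) && ((!(acc >= 5 || h > -17)) ==> 3*a[val] + 3*acc == 6*a[v] - 9)


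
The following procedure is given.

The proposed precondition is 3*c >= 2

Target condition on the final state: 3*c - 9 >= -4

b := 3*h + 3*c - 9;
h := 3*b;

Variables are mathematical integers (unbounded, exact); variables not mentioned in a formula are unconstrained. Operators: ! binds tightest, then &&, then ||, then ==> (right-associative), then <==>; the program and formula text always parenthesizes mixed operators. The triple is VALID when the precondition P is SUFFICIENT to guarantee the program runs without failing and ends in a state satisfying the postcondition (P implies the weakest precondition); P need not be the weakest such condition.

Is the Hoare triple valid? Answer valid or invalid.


Working backward. After the program, the postcondition 3*c - 9 >= -4 must hold; in canonical form it is 3*c >= 5.
Before h := 3*b: 3*c >= 5
Before b := 3*h + 3*c - 9: 3*c >= 5
The weakest precondition is 3*c >= 5.
Check whether 3*c >= 2 implies it.
Countermodel: at the initial state c = 1, the precondition holds but the weakest precondition fails.
Answer: invalid


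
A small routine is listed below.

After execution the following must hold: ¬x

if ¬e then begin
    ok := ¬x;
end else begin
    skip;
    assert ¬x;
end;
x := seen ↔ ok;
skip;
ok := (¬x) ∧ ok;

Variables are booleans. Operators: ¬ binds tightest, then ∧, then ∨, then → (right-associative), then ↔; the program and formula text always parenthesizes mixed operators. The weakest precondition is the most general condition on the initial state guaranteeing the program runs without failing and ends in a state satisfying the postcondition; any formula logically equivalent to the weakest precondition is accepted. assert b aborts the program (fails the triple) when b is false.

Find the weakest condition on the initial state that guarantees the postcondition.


Working backward. After the program, ¬x must hold.
Before ok := (¬x) ∧ ok: ¬x
Before skip: ¬x
Before x := seen ↔ ok: ¬(seen ↔ ok)
Then branch requires ¬(seen ↔ (¬x)); else branch requires (¬x) ∧ (¬(seen ↔ ok)).
Before the if: ((¬e) → (¬(seen ↔ (¬x)))) ∧ (e → ((¬x) ∧ (¬(seen ↔ ok))))
Answer: WP = ((¬e) → (¬(seen ↔ (¬x)))) ∧ (e → ((¬x) ∧ (¬(seen ↔ ok))))


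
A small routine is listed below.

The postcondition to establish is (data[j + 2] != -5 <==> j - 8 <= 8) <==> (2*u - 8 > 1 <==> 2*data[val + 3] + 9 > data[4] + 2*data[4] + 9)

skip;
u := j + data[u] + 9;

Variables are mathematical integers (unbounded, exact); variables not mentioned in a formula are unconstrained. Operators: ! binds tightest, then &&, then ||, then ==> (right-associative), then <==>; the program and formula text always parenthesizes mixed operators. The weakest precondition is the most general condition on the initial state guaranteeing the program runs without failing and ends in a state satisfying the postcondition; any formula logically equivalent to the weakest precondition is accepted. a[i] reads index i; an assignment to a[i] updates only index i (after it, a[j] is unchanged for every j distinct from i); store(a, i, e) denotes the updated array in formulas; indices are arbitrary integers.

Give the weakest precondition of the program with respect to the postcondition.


Working backward. After the program, the postcondition (data[j + 2] != -5 <==> j - 8 <= 8) <==> (2*u - 8 > 1 <==> 2*data[val + 3] + 9 > data[4] + 2*data[4] + 9) must hold; in canonical form it is (data[j + 2] != -5 <==> j <= 16) <==> (2*u > 9 <==> 2*data[val + 3] > 3*data[4]).
Before u := j + data[u] + 9: (data[j + 2] != -5 <==> j <= 16) <==> (2*data[u] + 2*j > -9 <==> 2*data[val + 3] > 3*data[4])
Before skip: (data[j + 2] != -5 <==> j <= 16) <==> (2*data[u] + 2*j > -9 <==> 2*data[val + 3] > 3*data[4])
Answer: WP = (data[j + 2] != -5 <==> j <= 16) <==> (2*data[u] + 2*j > -9 <==> 2*data[val + 3] > 3*data[4])


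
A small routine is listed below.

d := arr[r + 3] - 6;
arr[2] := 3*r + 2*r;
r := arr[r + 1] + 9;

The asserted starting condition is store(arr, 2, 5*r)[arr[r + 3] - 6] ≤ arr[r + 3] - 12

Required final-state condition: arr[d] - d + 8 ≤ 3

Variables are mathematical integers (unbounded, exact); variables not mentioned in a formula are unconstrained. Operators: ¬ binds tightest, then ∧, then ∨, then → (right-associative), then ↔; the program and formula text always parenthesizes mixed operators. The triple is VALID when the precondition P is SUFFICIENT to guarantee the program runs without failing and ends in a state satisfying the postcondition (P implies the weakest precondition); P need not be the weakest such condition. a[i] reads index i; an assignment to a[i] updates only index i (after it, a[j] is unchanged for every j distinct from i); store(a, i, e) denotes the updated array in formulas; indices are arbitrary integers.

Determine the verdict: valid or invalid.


Working backward. After the program, the postcondition arr[d] - d + 8 ≤ 3 must hold; in canonical form it is arr[d] ≤ d - 5.
Before r := arr[r + 1] + 9: arr[d] ≤ d - 5
Before arr[2] := 3*r + 2*r: store(arr, 2, 5*r)[d] ≤ d - 5
Before d := arr[r + 3] - 6: store(arr, 2, 5*r)[arr[r + 3] - 6] ≤ arr[r + 3] - 11
The weakest precondition is store(arr, 2, 5*r)[arr[r + 3] - 6] ≤ arr[r + 3] - 11.
Check whether store(arr, 2, 5*r)[arr[r + 3] - 6] ≤ arr[r + 3] - 12 implies it.
Every state satisfying the precondition satisfies the weakest precondition: the implication holds.
Answer: valid


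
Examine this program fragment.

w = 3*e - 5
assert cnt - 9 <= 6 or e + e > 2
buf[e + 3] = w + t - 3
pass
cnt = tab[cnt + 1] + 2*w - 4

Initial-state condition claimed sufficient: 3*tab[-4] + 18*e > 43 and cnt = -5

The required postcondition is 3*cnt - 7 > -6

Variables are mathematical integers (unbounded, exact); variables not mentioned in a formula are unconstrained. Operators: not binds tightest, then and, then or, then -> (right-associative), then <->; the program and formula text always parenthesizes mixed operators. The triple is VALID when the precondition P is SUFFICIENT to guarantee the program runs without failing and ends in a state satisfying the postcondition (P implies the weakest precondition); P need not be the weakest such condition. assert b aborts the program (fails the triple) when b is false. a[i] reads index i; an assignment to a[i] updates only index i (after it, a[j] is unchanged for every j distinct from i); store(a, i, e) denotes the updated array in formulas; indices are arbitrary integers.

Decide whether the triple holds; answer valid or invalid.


Working backward. After the program, the postcondition 3*cnt - 7 > -6 must hold; in canonical form it is 3*cnt > 1.
Before cnt := tab[cnt + 1] + 2*w - 4: 3*tab[cnt + 1] + 6*w > 13
Before skip: 3*tab[cnt + 1] + 6*w > 13
Before buf[e + 3] := w + t - 3: 3*tab[cnt + 1] + 6*w > 13
Before assert cnt - 9 <= 6 or e + e > 2: (cnt <= 15 or 2*e > 2) and 3*tab[cnt + 1] + 6*w > 13
Before w := 3*e - 5: (cnt <= 15 or 2*e > 2) and 3*tab[cnt + 1] + 18*e > 43
The weakest precondition is (cnt <= 15 or 2*e > 2) and 3*tab[cnt + 1] + 18*e > 43.
Check whether 3*tab[-4] + 18*e > 43 and cnt = -5 implies it.
Every state satisfying the precondition satisfies the weakest precondition: the implication holds.
Answer: valid


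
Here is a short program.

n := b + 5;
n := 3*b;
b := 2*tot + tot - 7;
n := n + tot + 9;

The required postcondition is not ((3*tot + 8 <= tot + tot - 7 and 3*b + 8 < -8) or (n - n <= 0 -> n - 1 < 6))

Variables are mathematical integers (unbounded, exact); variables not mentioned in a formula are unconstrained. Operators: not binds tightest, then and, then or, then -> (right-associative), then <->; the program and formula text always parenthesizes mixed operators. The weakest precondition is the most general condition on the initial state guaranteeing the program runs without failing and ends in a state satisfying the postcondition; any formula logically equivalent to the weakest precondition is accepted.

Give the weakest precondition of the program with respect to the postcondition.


Working backward. After the program, the postcondition not ((3*tot + 8 <= tot + tot - 7 and 3*b + 8 < -8) or (n - n <= 0 -> n - 1 < 6)) must hold; in canonical form it is not ((tot <= -15 and 3*b < -16) or n < 7).
Before n := n + tot + 9: not ((tot <= -15 and 3*b < -16) or n + tot < -2)
Before b := 2*tot + tot - 7: not ((tot <= -15 and 9*tot < 5) or n + tot < -2)
Before n := 3*b: not ((tot <= -15 and 9*tot < 5) or 3*b + tot < -2)
Before n := b + 5: not ((tot <= -15 and 9*tot < 5) or 3*b + tot < -2)
Answer: WP = not ((tot <= -15 and 9*tot < 5) or 3*b + tot < -2)


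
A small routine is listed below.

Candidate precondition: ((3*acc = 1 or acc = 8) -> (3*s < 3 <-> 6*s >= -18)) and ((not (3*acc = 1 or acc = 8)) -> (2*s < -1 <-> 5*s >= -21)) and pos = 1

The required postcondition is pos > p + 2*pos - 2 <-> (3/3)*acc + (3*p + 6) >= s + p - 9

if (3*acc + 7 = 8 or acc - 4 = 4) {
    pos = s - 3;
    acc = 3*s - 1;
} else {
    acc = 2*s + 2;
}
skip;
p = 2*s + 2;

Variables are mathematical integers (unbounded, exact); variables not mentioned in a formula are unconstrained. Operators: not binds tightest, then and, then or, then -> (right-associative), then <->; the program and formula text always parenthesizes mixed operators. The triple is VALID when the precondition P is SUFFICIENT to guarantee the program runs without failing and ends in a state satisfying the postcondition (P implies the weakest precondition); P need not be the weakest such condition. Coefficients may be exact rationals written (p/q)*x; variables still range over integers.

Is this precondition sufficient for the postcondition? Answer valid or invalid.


Working backward. After the program, the postcondition pos > p + 2*pos - 2 <-> (3/3)*acc + (3*p + 6) >= s + p - 9 must hold; in canonical form it is p + pos < 2 <-> acc + 2*p >= s - 15.
Before p := 2*s + 2: pos + 2*s < 0 <-> acc + 3*s >= -19
Before skip: pos + 2*s < 0 <-> acc + 3*s >= -19
Then branch requires 3*s < 3 <-> 6*s >= -18; else branch requires pos + 2*s < 0 <-> 5*s >= -21.
Before the if: ((3*acc = 1 or acc = 8) -> (3*s < 3 <-> 6*s >= -18)) and ((not (3*acc = 1 or acc = 8)) -> (pos + 2*s < 0 <-> 5*s >= -21))
The weakest precondition is ((3*acc = 1 or acc = 8) -> (3*s < 3 <-> 6*s >= -18)) and ((not (3*acc = 1 or acc = 8)) -> (pos + 2*s < 0 <-> 5*s >= -21)).
Check whether ((3*acc = 1 or acc = 8) -> (3*s < 3 <-> 6*s >= -18)) and ((not (3*acc = 1 or acc = 8)) -> (2*s < -1 <-> 5*s >= -21)) and pos = 1 implies it.
Every state satisfying the precondition satisfies the weakest precondition: the implication holds.
Answer: valid


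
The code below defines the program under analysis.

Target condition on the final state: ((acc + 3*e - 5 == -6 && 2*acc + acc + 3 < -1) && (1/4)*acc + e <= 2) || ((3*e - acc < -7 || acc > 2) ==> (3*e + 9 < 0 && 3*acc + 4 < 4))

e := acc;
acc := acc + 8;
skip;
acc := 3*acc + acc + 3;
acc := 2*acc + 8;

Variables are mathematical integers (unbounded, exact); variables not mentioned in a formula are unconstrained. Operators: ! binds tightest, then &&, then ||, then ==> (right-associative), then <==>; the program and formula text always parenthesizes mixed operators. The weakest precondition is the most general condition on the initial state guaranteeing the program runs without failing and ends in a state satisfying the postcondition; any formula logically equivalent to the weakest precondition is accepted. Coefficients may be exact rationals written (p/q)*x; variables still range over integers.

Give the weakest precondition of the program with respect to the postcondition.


Working backward. After the program, the postcondition ((acc + 3*e - 5 == -6 && 2*acc + acc + 3 < -1) && (1/4)*acc + e <= 2) || ((3*e - acc < -7 || acc > 2) ==> (3*e + 9 < 0 && 3*acc + 4 < 4)) must hold; in canonical form it is (acc + 3*e == -1 && 3*acc < -4 && (1/4)*acc + e <= 2) || ((3*e < acc - 7 || acc > 2) ==> (3*e < -9 && 3*acc < 0)).
Before acc := 2*acc + 8: (2*acc + 3*e == -9 && 6*acc < -28 && (1/2)*acc + e <= 0) || ((3*e < 2*acc + 1 || 2*acc > -6) ==> (3*e < -9 && 6*acc < -24))
Before acc := 3*acc + acc + 3: (8*acc + 3*e == -15 && 24*acc < -46 && 2*acc + e <= -3/2) || ((3*e < 8*acc + 7 || 8*acc > -12) ==> (3*e < -9 && 24*acc < -42))
Before skip: (8*acc + 3*e == -15 && 24*acc < -46 && 2*acc + e <= -3/2) || ((3*e < 8*acc + 7 || 8*acc > -12) ==> (3*e < -9 && 24*acc < -42))
Before acc := acc + 8: (8*acc + 3*e == -79 && 24*acc < -238 && 2*acc + e <= -35/2) || ((3*e < 8*acc + 71 || 8*acc > -76) ==> (3*e < -9 && 24*acc < -234))
Before e := acc: (11*acc == -79 && 24*acc < -238 && 3*acc <= -35/2) || ((5*acc > -71 || 8*acc > -76) ==> (3*acc < -9 && 24*acc < -234))
Answer: WP = (11*acc == -79 && 24*acc < -238 && 3*acc <= -35/2) || ((5*acc > -71 || 8*acc > -76) ==> (3*acc < -9 && 24*acc < -234))


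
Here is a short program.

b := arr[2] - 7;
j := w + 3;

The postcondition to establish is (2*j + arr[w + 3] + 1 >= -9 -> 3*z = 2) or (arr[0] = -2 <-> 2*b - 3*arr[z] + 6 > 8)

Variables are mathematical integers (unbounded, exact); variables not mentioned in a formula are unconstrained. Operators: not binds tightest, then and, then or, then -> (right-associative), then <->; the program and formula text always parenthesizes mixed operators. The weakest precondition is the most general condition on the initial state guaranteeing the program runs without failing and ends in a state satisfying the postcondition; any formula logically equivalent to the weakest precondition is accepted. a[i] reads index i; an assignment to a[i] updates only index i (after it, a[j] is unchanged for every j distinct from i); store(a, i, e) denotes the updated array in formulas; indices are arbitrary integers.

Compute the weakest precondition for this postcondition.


Working backward. After the program, the postcondition (2*j + arr[w + 3] + 1 >= -9 -> 3*z = 2) or (arr[0] = -2 <-> 2*b - 3*arr[z] + 6 > 8) must hold; in canonical form it is (arr[w + 3] + 2*j >= -10 -> 3*z = 2) or (arr[0] = -2 <-> 2*b > 3*arr[z] + 2).
Before j := w + 3: (arr[w + 3] + 2*w >= -16 -> 3*z = 2) or (arr[0] = -2 <-> 2*b > 3*arr[z] + 2)
Before b := arr[2] - 7: (arr[w + 3] + 2*w >= -16 -> 3*z = 2) or (arr[0] = -2 <-> 2*arr[2] > 3*arr[z] + 16)
Answer: WP = (arr[w + 3] + 2*w >= -16 -> 3*z = 2) or (arr[0] = -2 <-> 2*arr[2] > 3*arr[z] + 16)


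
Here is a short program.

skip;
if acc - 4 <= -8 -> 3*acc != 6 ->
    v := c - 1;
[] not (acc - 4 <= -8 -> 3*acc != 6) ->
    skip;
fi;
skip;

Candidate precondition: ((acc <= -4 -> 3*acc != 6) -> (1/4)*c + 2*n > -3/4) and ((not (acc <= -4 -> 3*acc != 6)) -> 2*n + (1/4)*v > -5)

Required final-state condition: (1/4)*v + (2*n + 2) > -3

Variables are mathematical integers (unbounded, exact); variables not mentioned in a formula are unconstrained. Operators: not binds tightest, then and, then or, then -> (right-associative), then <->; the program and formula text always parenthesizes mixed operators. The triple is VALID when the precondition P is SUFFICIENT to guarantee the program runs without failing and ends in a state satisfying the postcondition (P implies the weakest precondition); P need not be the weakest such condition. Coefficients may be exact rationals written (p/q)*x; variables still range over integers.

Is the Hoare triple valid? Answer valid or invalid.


Working backward. After the program, the postcondition (1/4)*v + (2*n + 2) > -3 must hold; in canonical form it is 2*n + (1/4)*v > -5.
Before skip: 2*n + (1/4)*v > -5
Then branch requires (1/4)*c + 2*n > -19/4; else branch requires 2*n + (1/4)*v > -5.
Before the if: ((acc <= -4 -> 3*acc != 6) -> (1/4)*c + 2*n > -19/4) and ((not (acc <= -4 -> 3*acc != 6)) -> 2*n + (1/4)*v > -5)
Before skip: ((acc <= -4 -> 3*acc != 6) -> (1/4)*c + 2*n > -19/4) and ((not (acc <= -4 -> 3*acc != 6)) -> 2*n + (1/4)*v > -5)
The weakest precondition is ((acc <= -4 -> 3*acc != 6) -> (1/4)*c + 2*n > -19/4) and ((not (acc <= -4 -> 3*acc != 6)) -> 2*n + (1/4)*v > -5).
Check whether ((acc <= -4 -> 3*acc != 6) -> (1/4)*c + 2*n > -3/4) and ((not (acc <= -4 -> 3*acc != 6)) -> 2*n + (1/4)*v > -5) implies it.
Every state satisfying the precondition satisfies the weakest precondition: the implication holds.
Answer: valid


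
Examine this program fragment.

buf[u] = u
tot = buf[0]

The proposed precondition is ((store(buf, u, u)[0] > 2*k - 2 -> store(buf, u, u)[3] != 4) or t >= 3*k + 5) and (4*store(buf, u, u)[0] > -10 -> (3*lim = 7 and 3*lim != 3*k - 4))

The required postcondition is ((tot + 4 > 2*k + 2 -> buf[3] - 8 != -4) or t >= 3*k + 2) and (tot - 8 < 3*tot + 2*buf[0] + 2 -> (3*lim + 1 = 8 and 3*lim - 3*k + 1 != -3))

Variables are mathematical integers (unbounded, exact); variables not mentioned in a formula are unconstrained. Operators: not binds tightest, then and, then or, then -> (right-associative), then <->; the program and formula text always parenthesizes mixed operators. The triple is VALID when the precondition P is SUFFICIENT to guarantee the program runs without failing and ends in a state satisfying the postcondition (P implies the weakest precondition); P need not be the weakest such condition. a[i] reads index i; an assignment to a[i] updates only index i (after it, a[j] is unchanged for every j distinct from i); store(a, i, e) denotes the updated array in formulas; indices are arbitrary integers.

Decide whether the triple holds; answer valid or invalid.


Working backward. After the program, the postcondition ((tot + 4 > 2*k + 2 -> buf[3] - 8 != -4) or t >= 3*k + 2) and (tot - 8 < 3*tot + 2*buf[0] + 2 -> (3*lim + 1 = 8 and 3*lim - 3*k + 1 != -3)) must hold; in canonical form it is ((tot > 2*k - 2 -> buf[3] != 4) or t >= 3*k + 2) and (2*buf[0] + 2*tot > -10 -> (3*lim = 7 and 3*lim != 3*k - 4)).
Before tot := buf[0]: ((buf[0] > 2*k - 2 -> buf[3] != 4) or t >= 3*k + 2) and (4*buf[0] > -10 -> (3*lim = 7 and 3*lim != 3*k - 4))
Before buf[u] := u: ((store(buf, u, u)[0] > 2*k - 2 -> store(buf, u, u)[3] != 4) or t >= 3*k + 2) and (4*store(buf, u, u)[0] > -10 -> (3*lim = 7 and 3*lim != 3*k - 4))
The weakest precondition is ((store(buf, u, u)[0] > 2*k - 2 -> store(buf, u, u)[3] != 4) or t >= 3*k + 2) and (4*store(buf, u, u)[0] > -10 -> (3*lim = 7 and 3*lim != 3*k - 4)).
Check whether ((store(buf, u, u)[0] > 2*k - 2 -> store(buf, u, u)[3] != 4) or t >= 3*k + 5) and (4*store(buf, u, u)[0] > -10 -> (3*lim = 7 and 3*lim != 3*k - 4)) implies it.
Every state satisfying the precondition satisfies the weakest precondition: the implication holds.
Answer: valid


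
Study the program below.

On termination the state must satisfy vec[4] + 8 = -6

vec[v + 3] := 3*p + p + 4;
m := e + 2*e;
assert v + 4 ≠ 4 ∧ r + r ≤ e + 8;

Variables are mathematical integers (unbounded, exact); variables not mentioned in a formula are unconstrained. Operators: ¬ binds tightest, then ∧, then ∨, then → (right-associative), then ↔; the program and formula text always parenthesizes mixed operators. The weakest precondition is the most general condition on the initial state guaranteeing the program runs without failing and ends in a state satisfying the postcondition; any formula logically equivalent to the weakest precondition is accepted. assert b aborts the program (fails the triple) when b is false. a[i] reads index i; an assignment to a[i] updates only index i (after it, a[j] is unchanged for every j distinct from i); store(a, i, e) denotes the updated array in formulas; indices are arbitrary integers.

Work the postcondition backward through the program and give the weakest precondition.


Working backward. After the program, the postcondition vec[4] + 8 = -6 must hold; in canonical form it is vec[4] = -14.
Before assert v + 4 ≠ 4 ∧ r + r ≤ e + 8: v ≠ 0 ∧ 2*r ≤ e + 8 ∧ vec[4] = -14
Before m := e + 2*e: v ≠ 0 ∧ 2*r ≤ e + 8 ∧ vec[4] = -14
Before vec[v + 3] := 3*p + p + 4: v ≠ 0 ∧ 2*r ≤ e + 8 ∧ store(vec, v + 3, 4*p + 4)[4] = -14
Answer: WP = v ≠ 0 ∧ 2*r ≤ e + 8 ∧ store(vec, v + 3, 4*p + 4)[4] = -14


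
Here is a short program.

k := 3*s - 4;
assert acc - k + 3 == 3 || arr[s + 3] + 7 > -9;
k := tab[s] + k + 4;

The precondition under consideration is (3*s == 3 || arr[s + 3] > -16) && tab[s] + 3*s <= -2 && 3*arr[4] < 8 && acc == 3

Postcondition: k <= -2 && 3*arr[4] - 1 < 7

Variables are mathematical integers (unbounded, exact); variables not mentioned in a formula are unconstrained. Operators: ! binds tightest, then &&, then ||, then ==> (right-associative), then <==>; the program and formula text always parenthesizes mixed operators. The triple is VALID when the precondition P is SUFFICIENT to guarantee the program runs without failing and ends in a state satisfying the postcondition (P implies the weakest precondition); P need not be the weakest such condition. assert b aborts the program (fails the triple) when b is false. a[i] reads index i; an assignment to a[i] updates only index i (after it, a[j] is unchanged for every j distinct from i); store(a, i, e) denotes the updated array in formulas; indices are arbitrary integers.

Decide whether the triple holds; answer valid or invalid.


Working backward. After the program, the postcondition k <= -2 && 3*arr[4] - 1 < 7 must hold; in canonical form it is k <= -2 && 3*arr[4] < 8.
Before k := tab[s] + k + 4: tab[s] + k <= -6 && 3*arr[4] < 8
Before assert acc - k + 3 == 3 || arr[s + 3] + 7 > -9: (acc == k || arr[s + 3] > -16) && tab[s] + k <= -6 && 3*arr[4] < 8
Before k := 3*s - 4: (acc == 3*s - 4 || arr[s + 3] > -16) && tab[s] + 3*s <= -2 && 3*arr[4] < 8
The weakest precondition is (acc == 3*s - 4 || arr[s + 3] > -16) && tab[s] + 3*s <= -2 && 3*arr[4] < 8.
Check whether (3*s == 3 || arr[s + 3] > -16) && tab[s] + 3*s <= -2 && 3*arr[4] < 8 && acc == 3 implies it.
Countermodel: at the initial state acc = 3, arr = {[1] = -16, [4] = -16, elsewhere -16}, s = 1, tab = {[1] = -5, [4] = -5, elsewhere -5}, the precondition holds but the weakest precondition fails.
Answer: invalid


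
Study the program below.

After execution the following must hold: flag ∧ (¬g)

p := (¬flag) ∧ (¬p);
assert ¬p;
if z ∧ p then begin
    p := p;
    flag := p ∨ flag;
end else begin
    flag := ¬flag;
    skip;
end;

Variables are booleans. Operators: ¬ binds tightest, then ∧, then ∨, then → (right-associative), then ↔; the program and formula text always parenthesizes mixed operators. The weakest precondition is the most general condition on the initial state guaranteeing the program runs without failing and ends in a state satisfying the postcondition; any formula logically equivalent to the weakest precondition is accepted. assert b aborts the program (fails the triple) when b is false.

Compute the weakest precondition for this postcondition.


Working backward. After the program, flag ∧ (¬g) must hold.
Then branch requires (p ∨ flag) ∧ (¬g); else branch requires (¬flag) ∧ (¬g).
Before the if: ((z ∧ p) → ((p ∨ flag) ∧ (¬g))) ∧ ((¬(z ∧ p)) → ((¬flag) ∧ (¬g)))
Before assert ¬p: (¬p) ∧ ((z ∧ p) → ((p ∨ flag) ∧ (¬g))) ∧ ((¬(z ∧ p)) → ((¬flag) ∧ (¬g)))
Before p := (¬flag) ∧ (¬p): (¬((¬flag) ∧ (¬p))) ∧ ((z ∧ (¬flag) ∧ (¬p)) → ((((¬flag) ∧ (¬p)) ∨ flag) ∧ (¬g))) ∧ ((¬(z ∧ (¬flag) ∧ (¬p))) → ((¬flag) ∧ (¬g)))
Answer: WP = (¬((¬flag) ∧ (¬p))) ∧ ((z ∧ (¬flag) ∧ (¬p)) → ((((¬flag) ∧ (¬p)) ∨ flag) ∧ (¬g))) ∧ ((¬(z ∧ (¬flag) ∧ (¬p))) → ((¬flag) ∧ (¬g)))


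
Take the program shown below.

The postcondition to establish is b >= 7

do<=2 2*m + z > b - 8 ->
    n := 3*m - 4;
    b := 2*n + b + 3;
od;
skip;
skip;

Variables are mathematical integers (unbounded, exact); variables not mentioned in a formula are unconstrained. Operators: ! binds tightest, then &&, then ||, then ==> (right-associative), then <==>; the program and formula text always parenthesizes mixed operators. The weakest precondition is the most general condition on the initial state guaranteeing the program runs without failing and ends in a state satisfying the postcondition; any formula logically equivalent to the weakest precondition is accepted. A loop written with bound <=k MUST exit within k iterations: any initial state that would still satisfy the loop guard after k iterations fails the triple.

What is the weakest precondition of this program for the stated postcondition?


Working backward. After the program, b >= 7 must hold.
Before skip: b >= 7
Before skip: b >= 7
Before the loop (bound <=2), unroll the exhaustion recursion (WP_0 = exit-now case; WP_j = one more guarded iteration, up to j = 2):
  WP_0: (!(2*m + z > b - 8)) && b >= 7
  WP_1: (2*m + z > b - 8 ==> ((!(z > b + 4*m - 13)) && b + 6*m >= 12)) && ((!(2*m + z > b - 8)) ==> b >= 7)
  WP_2: (2*m + z > b - 8 ==> ((z > b + 4*m - 13 ==> ((!(z > b + 10*m - 18)) && b + 12*m >= 17)) && ((!(z > b + 4*m - 13)) ==> b + 6*m >= 12))) && ((!(2*m + z > b - 8)) ==> b >= 7)
So before the loop: (2*m + z > b - 8 ==> ((z > b + 4*m - 13 ==> ((!(z > b + 10*m - 18)) && b + 12*m >= 17)) && ((!(z > b + 4*m - 13)) ==> b + 6*m >= 12))) && ((!(2*m + z > b - 8)) ==> b >= 7)
Answer: WP = (2*m + z > b - 8 ==> ((z > b + 4*m - 13 ==> ((!(z > b + 10*m - 18)) && b + 12*m >= 17)) && ((!(z > b + 4*m - 13)) ==> b + 6*m >= 12))) && ((!(2*m + z > b - 8)) ==> b >= 7)


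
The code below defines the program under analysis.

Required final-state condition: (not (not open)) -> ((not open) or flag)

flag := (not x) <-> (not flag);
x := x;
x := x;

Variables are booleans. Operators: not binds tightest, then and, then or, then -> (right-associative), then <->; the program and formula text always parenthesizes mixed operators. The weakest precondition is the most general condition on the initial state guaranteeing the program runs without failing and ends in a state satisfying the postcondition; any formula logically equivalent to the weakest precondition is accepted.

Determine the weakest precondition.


Working backward. After the program, the postcondition (not (not open)) -> ((not open) or flag) must hold; in canonical form it is open -> ((not open) or flag).
Before x := x: open -> ((not open) or flag)
Before x := x: open -> ((not open) or flag)
Before flag := (not x) <-> (not flag): open -> ((not open) or ((not x) <-> (not flag)))
Answer: WP = open -> ((not open) or ((not x) <-> (not flag)))


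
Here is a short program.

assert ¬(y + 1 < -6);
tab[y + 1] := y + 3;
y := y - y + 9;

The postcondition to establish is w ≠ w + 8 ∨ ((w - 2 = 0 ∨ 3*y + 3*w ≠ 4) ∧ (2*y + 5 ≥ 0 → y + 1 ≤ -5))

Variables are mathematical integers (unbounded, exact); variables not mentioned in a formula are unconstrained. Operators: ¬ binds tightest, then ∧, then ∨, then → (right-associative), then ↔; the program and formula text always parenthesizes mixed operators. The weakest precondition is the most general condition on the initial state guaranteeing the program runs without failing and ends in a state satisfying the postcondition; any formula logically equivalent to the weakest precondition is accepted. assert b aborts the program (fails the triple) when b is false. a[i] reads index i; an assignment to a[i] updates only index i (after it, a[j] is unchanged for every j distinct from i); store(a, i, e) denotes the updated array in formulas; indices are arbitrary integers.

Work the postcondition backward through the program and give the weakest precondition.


Working backward. After the program, the postcondition w ≠ w + 8 ∨ ((w - 2 = 0 ∨ 3*y + 3*w ≠ 4) ∧ (2*y + 5 ≥ 0 → y + 1 ≤ -5)) must hold; in canonical form it is true.
Before y := y - y + 9: true
Before tab[y + 1] := y + 3: true
Before assert ¬(y + 1 < -6): ¬(y < -7)
Answer: WP = ¬(y < -7)


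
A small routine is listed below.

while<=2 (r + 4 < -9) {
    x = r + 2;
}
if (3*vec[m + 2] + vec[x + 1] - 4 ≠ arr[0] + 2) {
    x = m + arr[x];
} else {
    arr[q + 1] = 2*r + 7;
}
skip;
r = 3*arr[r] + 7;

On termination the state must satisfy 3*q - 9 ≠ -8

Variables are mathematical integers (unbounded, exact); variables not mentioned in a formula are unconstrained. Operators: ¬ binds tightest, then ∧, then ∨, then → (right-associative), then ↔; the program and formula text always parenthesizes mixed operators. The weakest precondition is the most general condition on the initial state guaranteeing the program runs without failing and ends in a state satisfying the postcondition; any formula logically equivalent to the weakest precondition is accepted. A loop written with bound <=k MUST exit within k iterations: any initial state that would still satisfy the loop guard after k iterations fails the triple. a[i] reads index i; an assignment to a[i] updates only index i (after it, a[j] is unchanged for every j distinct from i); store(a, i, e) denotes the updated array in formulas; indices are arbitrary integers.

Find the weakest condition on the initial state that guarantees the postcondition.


Working backward. After the program, the postcondition 3*q - 9 ≠ -8 must hold; in canonical form it is 3*q ≠ 1.
Before r := 3*arr[r] + 7: 3*q ≠ 1
Before skip: 3*q ≠ 1
Then branch requires 3*q ≠ 1; else branch requires 3*q ≠ 1.
Before the if: (3*vec[m + 2] + vec[x + 1] ≠ arr[0] + 6 → 3*q ≠ 1) ∧ ((¬(3*vec[m + 2] + vec[x + 1] ≠ arr[0] + 6)) → 3*q ≠ 1)
Before the loop (bound <=2), unroll the exhaustion recursion (WP_0 = exit-now case; WP_j = one more guarded iteration, up to j = 2):
  WP_0: (¬(r < -13)) ∧ (3*vec[m + 2] + vec[x + 1] ≠ arr[0] + 6 → 3*q ≠ 1) ∧ ((¬(3*vec[m + 2] + vec[x + 1] ≠ arr[0] + 6)) → 3*q ≠ 1)
  WP_1: (r < -13 → ((¬(r < -13)) ∧ (3*vec[m + 2] + vec[r + 3] ≠ arr[0] + 6 → 3*q ≠ 1) ∧ ((¬(3*vec[m + 2] + vec[r + 3] ≠ arr[0] + 6)) → 3*q ≠ 1))) ∧ ((¬(r < -13)) → ((3*vec[m + 2] + vec[x + 1] ≠ arr[0] + 6 → 3*q ≠ 1) ∧ ((¬(3*vec[m + 2] + vec[x + 1] ≠ arr[0] + 6)) → 3*q ≠ 1)))
  WP_2: (r < -13 → ((r < -13 → ((¬(r < -13)) ∧ (3*vec[m + 2] + vec[r + 3] ≠ arr[0] + 6 → 3*q ≠ 1) ∧ ((¬(3*vec[m + 2] + vec[r + 3] ≠ arr[0] + 6)) → 3*q ≠ 1))) ∧ ((¬(r < -13)) → ((3*vec[m + 2] + vec[r + 3] ≠ arr[0] + 6 → 3*q ≠ 1) ∧ ((¬(3*vec[m + 2] + vec[r + 3] ≠ arr[0] + 6)) → 3*q ≠ 1))))) ∧ ((¬(r < -13)) → ((3*vec[m + 2] + vec[x + 1] ≠ arr[0] + 6 → 3*q ≠ 1) ∧ ((¬(3*vec[m + 2] + vec[x + 1] ≠ arr[0] + 6)) → 3*q ≠ 1)))
So before the loop: (r < -13 → ((r < -13 → ((¬(r < -13)) ∧ (3*vec[m + 2] + vec[r + 3] ≠ arr[0] + 6 → 3*q ≠ 1) ∧ ((¬(3*vec[m + 2] + vec[r + 3] ≠ arr[0] + 6)) → 3*q ≠ 1))) ∧ ((¬(r < -13)) → ((3*vec[m + 2] + vec[r + 3] ≠ arr[0] + 6 → 3*q ≠ 1) ∧ ((¬(3*vec[m + 2] + vec[r + 3] ≠ arr[0] + 6)) → 3*q ≠ 1))))) ∧ ((¬(r < -13)) → ((3*vec[m + 2] + vec[x + 1] ≠ arr[0] + 6 → 3*q ≠ 1) ∧ ((¬(3*vec[m + 2] + vec[x + 1] ≠ arr[0] + 6)) → 3*q ≠ 1)))
Answer: WP = (r < -13 → ((r < -13 → ((¬(r < -13)) ∧ (3*vec[m + 2] + vec[r + 3] ≠ arr[0] + 6 → 3*q ≠ 1) ∧ ((¬(3*vec[m + 2] + vec[r + 3] ≠ arr[0] + 6)) → 3*q ≠ 1))) ∧ ((¬(r < -13)) → ((3*vec[m + 2] + vec[r + 3] ≠ arr[0] + 6 → 3*q ≠ 1) ∧ ((¬(3*vec[m + 2] + vec[r + 3] ≠ arr[0] + 6)) → 3*q ≠ 1))))) ∧ ((¬(r < -13)) → ((3*vec[m + 2] + vec[x + 1] ≠ arr[0] + 6 → 3*q ≠ 1) ∧ ((¬(3*vec[m + 2] + vec[x + 1] ≠ arr[0] + 6)) → 3*q ≠ 1)))


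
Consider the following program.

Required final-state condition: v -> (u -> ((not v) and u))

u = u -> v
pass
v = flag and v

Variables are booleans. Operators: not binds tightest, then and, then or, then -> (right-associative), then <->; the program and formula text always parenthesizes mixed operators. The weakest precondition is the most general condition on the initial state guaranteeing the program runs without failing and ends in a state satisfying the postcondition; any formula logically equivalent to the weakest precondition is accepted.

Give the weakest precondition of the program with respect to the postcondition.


Working backward. After the program, v -> (u -> ((not v) and u)) must hold.
Before v := flag and v: (flag and v) -> (u -> ((not (flag and v)) and u))
Before skip: (flag and v) -> (u -> ((not (flag and v)) and u))
Before u := u -> v: (flag and v) -> ((u -> v) -> ((not (flag and v)) and (u -> v)))
Answer: WP = (flag and v) -> ((u -> v) -> ((not (flag and v)) and (u -> v)))


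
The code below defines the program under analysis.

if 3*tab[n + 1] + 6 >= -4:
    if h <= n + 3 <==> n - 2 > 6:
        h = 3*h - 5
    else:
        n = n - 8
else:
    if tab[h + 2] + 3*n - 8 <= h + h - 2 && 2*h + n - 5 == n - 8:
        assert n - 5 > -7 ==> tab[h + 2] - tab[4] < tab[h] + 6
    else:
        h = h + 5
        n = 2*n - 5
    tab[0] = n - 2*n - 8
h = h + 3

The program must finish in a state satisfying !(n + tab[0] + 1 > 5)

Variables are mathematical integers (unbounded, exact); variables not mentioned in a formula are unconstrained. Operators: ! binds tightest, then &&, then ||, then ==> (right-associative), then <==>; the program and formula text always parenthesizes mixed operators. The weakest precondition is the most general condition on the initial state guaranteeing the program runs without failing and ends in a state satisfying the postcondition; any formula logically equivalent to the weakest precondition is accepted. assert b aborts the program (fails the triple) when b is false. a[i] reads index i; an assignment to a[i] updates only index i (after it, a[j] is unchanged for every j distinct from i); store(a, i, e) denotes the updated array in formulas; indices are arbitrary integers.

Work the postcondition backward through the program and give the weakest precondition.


Working backward. After the program, the postcondition !(n + tab[0] + 1 > 5) must hold; in canonical form it is !(tab[0] + n > 4).
Before h := h + 3: !(tab[0] + n > 4)
Then branch requires ((h <= n + 3 <==> n > 8) ==> (!(tab[0] + n > 4))) && ((!(h <= n + 3 <==> n > 8)) ==> (!(tab[0] + n > 12))); else branch requires (tab[h + 2] + 3*n <= 2*h + 6 && 2*h == -3) ==> (n > -2 ==> tab[h + 2] < tab[4] + tab[h] + 6).
Before the if: (3*tab[n + 1] >= -10 ==> (((h <= n + 3 <==> n > 8) ==> (!(tab[0] + n > 4))) && ((!(h <= n + 3 <==> n > 8)) ==> (!(tab[0] + n > 12))))) && ((!(3*tab[n + 1] >= -10)) ==> ((tab[h + 2] + 3*n <= 2*h + 6 && 2*h == -3) ==> (n > -2 ==> tab[h + 2] < tab[4] + tab[h] + 6)))
Answer: WP = (3*tab[n + 1] >= -10 ==> (((h <= n + 3 <==> n > 8) ==> (!(tab[0] + n > 4))) && ((!(h <= n + 3 <==> n > 8)) ==> (!(tab[0] + n > 12))))) && ((!(3*tab[n + 1] >= -10)) ==> ((tab[h + 2] + 3*n <= 2*h + 6 && 2*h == -3) ==> (n > -2 ==> tab[h + 2] < tab[4] + tab[h] + 6)))
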